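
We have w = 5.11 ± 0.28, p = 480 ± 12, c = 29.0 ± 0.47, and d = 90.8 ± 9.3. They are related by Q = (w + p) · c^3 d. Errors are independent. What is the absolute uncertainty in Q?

1.25e+08

Let u = w + p = 485. δu = √(δw² + δp²) = √(0.0784 + 144) = 12.0, so δu/u = 0.0247.
Q is then a monomial in u, c, d:
δQ/Q = √((δu/u)² + (3·δc/c)² + (1·δd/d)²) = √(0.000612 + 0.00236 + 0.0105) = 0.116
Q = 1.07e+09, so δQ = 0.116 × 1.07e+09 = 1.25e+08.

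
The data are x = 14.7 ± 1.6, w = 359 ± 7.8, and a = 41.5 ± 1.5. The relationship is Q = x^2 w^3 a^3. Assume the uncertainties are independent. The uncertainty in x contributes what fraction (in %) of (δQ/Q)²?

74.8%

(δQ/Q)² = (2·δx/x)² + (3·δw/w)² + (3·δa/a)²
  x term: (2×0.109)² = 0.0474
  w term: (3×0.0217)² = 0.00425
  a term: (3×0.0361)² = 0.0118
Total = 0.0634. Share from x = 0.0474/0.0634 = 0.748.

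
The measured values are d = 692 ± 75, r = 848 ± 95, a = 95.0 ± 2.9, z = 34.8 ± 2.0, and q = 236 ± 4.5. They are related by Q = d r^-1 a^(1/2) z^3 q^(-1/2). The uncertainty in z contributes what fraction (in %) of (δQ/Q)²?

54.7%

(δQ/Q)² = (1·δd/d)² + (-1·δr/r)² + (½·δa/a)² + (3·δz/z)² + (−½·δq/q)²
  d term: (1×0.108)² = 0.0117
  r term: (-1×0.112)² = 0.0126
  a term: (0.5×0.0305)² = 0.000233
  z term: (3×0.0575)² = 0.0297
  q term: (-0.5×0.0191)² = 9.09e-05
Total = 0.0543. Share from z = 0.0297/0.0543 = 0.547.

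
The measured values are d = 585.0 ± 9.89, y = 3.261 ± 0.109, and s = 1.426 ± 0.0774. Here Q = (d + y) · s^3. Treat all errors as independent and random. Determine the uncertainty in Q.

279

Let u = d + y = 588.3. δu = √(δd² + δy²) = √(97.8 + 0.0119) = 9.89, so δu/u = 0.0168.
Q is then a monomial in u, s:
δQ/Q = √((δu/u)² + (3·δs/s)²) = √(0.000283 + 0.0265) = 0.164
Q = 1706, so δQ = 0.164 × 1706 = 279.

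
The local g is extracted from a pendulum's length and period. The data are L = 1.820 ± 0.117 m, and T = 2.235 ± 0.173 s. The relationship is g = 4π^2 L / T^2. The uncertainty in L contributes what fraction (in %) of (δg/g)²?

(δg/g)² = (1·δL/L)² + (-2·δT/T)²
  L term: (1×0.0643)² = 0.00413
  T term: (-2×0.0774)² = 0.0240
Total = 0.0281. Share from L = 0.00413/0.0281 = 0.147.

14.7%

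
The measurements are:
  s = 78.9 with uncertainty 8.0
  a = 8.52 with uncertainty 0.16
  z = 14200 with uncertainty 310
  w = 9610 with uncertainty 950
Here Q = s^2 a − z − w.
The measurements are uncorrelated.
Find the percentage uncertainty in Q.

Let p = s^2·a = 53000. δp/p = √((2·δs/s)² + (1·δa/a)²) = √(0.0411 + 0.000353) = 0.204, so δp = 10800.
Q = p − z − w: δQ = √(δp² + δz² + δw²) = √(1.17e+08 + 96100 + 9.02e+05) = 10800
Q = 29200, so δQ/Q = 10800/29200 = 0.371.

37.1%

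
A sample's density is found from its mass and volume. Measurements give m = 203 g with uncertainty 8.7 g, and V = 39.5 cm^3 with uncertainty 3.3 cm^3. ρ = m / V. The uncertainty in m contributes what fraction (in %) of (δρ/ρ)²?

20.8%

(δρ/ρ)² = (1·δm/m)² + (-1·δV/V)²
  m term: (1×0.0429)² = 0.00184
  V term: (-1×0.0835)² = 0.00698
Total = 0.00882. Share from m = 0.00184/0.00882 = 0.208.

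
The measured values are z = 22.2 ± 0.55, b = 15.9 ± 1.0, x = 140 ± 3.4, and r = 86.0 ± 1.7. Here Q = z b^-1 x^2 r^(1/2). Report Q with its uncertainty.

Q is a product of powers, so relative uncertainties combine in quadrature:
  (1·δz/z)² = (1×0.0248)² = 0.000614;  (-1·δb/b)² = (-1×0.0629)² = 0.00396;  (2·δx/x)² = (2×0.0243)² = 0.00236;  (½·δr/r)² = (0.5×0.0198)² = 9.77e-05
δQ/Q = √(0.00703) = 0.0838
Q = 2.54e+05, so δQ = 0.0838 × 2.54e+05 = 21300.

(2.54 ± 0.213) × 10^5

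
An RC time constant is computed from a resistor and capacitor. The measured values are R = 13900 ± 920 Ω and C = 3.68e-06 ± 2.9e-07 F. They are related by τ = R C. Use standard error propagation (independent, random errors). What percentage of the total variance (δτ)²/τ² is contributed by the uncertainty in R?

(δτ/τ)² = (1·δR/R)² + (1·δC/C)²
  R term: (1×0.0662)² = 0.00438
  C term: (1×0.0788)² = 0.00621
Total = 0.0106. Share from R = 0.00438/0.0106 = 0.414.

41.4%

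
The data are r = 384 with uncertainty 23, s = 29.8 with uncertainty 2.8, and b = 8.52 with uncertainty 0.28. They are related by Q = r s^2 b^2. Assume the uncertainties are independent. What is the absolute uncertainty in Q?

5.15e+06

Q is a product of powers, so relative uncertainties combine in quadrature:
  (1·δr/r)² = (1×0.0599)² = 0.00359;  (2·δs/s)² = (2×0.0940)² = 0.0353;  (2·δb/b)² = (2×0.0329)² = 0.00432
δQ/Q = √(0.0432) = 0.208
Q = 2.48e+07, so δQ = 0.208 × 2.48e+07 = 5.15e+06.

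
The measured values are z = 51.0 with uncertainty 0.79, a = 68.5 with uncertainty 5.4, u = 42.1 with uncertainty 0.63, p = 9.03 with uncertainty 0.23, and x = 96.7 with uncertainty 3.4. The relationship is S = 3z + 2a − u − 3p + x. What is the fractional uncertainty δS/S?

For a sum/difference, combine absolute errors in quadrature:
  (3·δz)² = 5.62;  (2·δa)² = 117;  (δu)² = 0.397;  (3·δp)² = 0.476;  (δx)² = 11.6
δS = √(135) = 11.6
S = 318, so δS/S = 11.6/318 = 0.0366.

0.0366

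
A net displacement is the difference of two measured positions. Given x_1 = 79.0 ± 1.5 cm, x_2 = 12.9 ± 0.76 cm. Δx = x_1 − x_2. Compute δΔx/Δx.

Each term contributes (cᵢ δxᵢ)² to (δΔx)²:
  (δx_1)² = 2.25;  (δx_2)² = 0.578
δΔx = √(2.83) = 1.68 cm
Δx = 66.1 cm, so δΔx/Δx = 1.68/66.1 = 0.0254.

0.0254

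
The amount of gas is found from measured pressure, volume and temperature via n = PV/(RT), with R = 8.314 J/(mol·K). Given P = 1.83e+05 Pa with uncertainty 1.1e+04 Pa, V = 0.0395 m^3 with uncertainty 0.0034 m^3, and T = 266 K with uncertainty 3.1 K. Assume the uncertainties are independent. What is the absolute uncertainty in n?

Relative error in a monomial: (δn/n)² = Σ (nᵢ · δxᵢ/xᵢ)².
  (1·δP/P)² = (1×0.0601)² = 0.00361;  (1·δV/V)² = (1×0.0861)² = 0.00741;  (-1·δT/T)² = (-1×0.0117)² = 0.000136
δn/n = √(0.0112) = 0.106
n = 3.27 mol, so δn = 0.106 × 3.27 = 0.345 mol.

0.345 mol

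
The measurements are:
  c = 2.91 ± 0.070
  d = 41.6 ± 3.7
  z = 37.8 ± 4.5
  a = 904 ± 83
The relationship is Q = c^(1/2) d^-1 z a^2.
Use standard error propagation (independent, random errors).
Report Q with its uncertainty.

(1.27 ± 0.300) × 10^6

Products/powers → add relative errors in quadrature, weighted by exponent:
  (½·δc/c)² = (0.5×0.0241)² = 0.000145;  (-1·δd/d)² = (-1×0.0889)² = 0.00791;  (1·δz/z)² = (1×0.119)² = 0.0142;  (2·δa/a)² = (2×0.0918)² = 0.0337
δQ/Q = √(0.0559) = 0.237
Q = 1.27e+06, so δQ = 0.237 × 1.27e+06 = 3e+05.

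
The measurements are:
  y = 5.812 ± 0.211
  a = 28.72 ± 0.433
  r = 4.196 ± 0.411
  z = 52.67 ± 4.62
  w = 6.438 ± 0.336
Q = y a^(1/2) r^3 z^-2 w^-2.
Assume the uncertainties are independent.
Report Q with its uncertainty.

0.02001 ± 0.00720

Q is a product of powers, so relative uncertainties combine in quadrature:
  (1·δy/y)² = (1×0.0363)² = 0.00132;  (½·δa/a)² = (0.5×0.0151)² = 5.68e-05;  (3·δr/r)² = (3×0.0980)² = 0.0863;  (-2·δz/z)² = (-2×0.0877)² = 0.0308;  (-2·δw/w)² = (-2×0.0522)² = 0.0109
δQ/Q = √(0.129) = 0.360
Q = 0.02001, so δQ = 0.360 × 0.02001 = 0.00720.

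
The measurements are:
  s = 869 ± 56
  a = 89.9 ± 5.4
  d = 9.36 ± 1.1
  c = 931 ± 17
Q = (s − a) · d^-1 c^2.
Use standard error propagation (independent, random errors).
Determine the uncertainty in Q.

Let u = s − a = 779. δu = √(δs² + δa²) = √(3140 + 29.2) = 56.3, so δu/u = 0.0722.
Q is then a monomial in u, d, c:
δQ/Q = √((δu/u)² + (-1·δd/d)² + (2·δc/c)²) = √(0.00521 + 0.0138 + 0.00133) = 0.143
Q = 7.21e+07, so δQ = 0.143 × 7.21e+07 = 1.03e+07.

1.03e+07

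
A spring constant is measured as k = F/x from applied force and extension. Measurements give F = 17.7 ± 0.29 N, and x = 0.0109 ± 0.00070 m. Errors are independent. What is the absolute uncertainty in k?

108 N/m

Products/powers → add relative errors in quadrature, weighted by exponent:
  (1·δF/F)² = (1×0.0164)² = 0.000268;  (-1·δx/x)² = (-1×0.0642)² = 0.00412
δk/k = √(0.00439) = 0.0663
k = 1620 N/m, so δk = 0.0663 × 1620 = 108 N/m.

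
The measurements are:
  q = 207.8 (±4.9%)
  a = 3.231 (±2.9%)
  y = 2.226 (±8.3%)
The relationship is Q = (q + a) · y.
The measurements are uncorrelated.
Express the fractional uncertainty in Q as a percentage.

Let u = q + a = 211.0. δu = √(δq² + δa²) = √(104 + 0.00878) = 10.2, so δu/u = 0.0483.
Q is then a monomial in u, y:
δQ/Q = √((δu/u)² + (1·δy/y)²) = √(0.00233 + 0.00689) = 0.0960

9.60%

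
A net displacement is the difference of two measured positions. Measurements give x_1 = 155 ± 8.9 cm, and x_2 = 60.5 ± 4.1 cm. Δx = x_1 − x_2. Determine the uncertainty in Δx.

Δx is a linear combination, so absolute uncertainties add in quadrature:
  (δx_1)² = 79.2;  (δx_2)² = 16.8
δΔx = √(96.0) = 9.80 cm

9.80 cm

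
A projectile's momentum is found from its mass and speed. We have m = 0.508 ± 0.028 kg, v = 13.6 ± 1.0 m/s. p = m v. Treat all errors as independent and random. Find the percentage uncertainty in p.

Each factor contributes (exponent × relative error)² to (δp/p)²:
  (1·δm/m)² = (1×0.0551)² = 0.00304;  (1·δv/v)² = (1×0.0735)² = 0.00541
δp/p = √(0.00844) = 0.0919

9.19%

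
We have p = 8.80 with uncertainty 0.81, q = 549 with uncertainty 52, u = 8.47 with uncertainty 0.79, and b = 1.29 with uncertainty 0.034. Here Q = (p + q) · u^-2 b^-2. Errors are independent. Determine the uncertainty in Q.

Let w = p + q = 558. δw = √(δp² + δq²) = √(0.656 + 2700) = 52.0, so δw/w = 0.0932.
Q is then a monomial in w, u, b:
δQ/Q = √((δw/w)² + (-2·δu/u)² + (-2·δb/b)²) = √(0.00869 + 0.0348 + 0.00278) = 0.215
Q = 4.67, so δQ = 0.215 × 4.67 = 1.01.

1.01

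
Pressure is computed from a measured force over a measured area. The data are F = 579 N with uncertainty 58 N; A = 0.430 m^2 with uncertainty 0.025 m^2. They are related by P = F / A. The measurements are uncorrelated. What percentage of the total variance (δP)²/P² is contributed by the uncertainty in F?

(δP/P)² = (1·δF/F)² + (-1·δA/A)²
  F term: (1×0.100)² = 0.0100
  A term: (-1×0.0581)² = 0.00338
Total = 0.0134. Share from F = 0.0100/0.0134 = 0.748.

74.8%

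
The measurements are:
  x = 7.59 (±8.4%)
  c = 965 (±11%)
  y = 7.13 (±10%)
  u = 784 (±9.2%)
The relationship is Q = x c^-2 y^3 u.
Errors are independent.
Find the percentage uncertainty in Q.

For a monomial Q ∝ x, c^-2, y^3, u, fractional errors add in quadrature:
  (1·δx/x)² = (1×0.0840)² = 0.00706;  (-2·δc/c)² = (-2×0.110)² = 0.0484;  (3·δy/y)² = (3×0.100)² = 0.0900;  (1·δu/u)² = (1×0.0920)² = 0.00846
δQ/Q = √(0.154) = 0.392

39.2%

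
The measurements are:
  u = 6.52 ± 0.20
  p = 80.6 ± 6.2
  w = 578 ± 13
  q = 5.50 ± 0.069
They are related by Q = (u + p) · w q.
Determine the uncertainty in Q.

Let h = u + p = 87.1. δh = √(δu² + δp²) = √(0.0400 + 38.4) = 6.20, so δh/h = 0.0712.
Q is then a monomial in h, w, q:
δQ/Q = √((δh/h)² + (1·δw/w)² + (1·δq/q)²) = √(0.00507 + 0.000506 + 0.000157) = 0.0757
Q = 2.77e+05, so δQ = 0.0757 × 2.77e+05 = 21000.

21000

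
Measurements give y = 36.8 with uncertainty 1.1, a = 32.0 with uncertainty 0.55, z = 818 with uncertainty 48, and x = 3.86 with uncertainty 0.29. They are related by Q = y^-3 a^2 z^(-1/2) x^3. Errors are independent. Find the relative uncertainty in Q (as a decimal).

Relative error in a monomial: (δQ/Q)² = Σ (nᵢ · δxᵢ/xᵢ)².
  (-3·δy/y)² = (-3×0.0299)² = 0.00804;  (2·δa/a)² = (2×0.0172)² = 0.00118;  (−½·δz/z)² = (-0.5×0.0587)² = 0.000861;  (3·δx/x)² = (3×0.0751)² = 0.0508
δQ/Q = √(0.0609) = 0.247

0.247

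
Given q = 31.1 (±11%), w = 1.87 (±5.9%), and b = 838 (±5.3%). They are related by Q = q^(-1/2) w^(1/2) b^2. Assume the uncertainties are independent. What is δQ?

Products/powers → add relative errors in quadrature, weighted by exponent:
  (−½·δq/q)² = (-0.5×0.110)² = 0.00302;  (½·δw/w)² = (0.5×0.0590)² = 0.000870;  (2·δb/b)² = (2×0.0530)² = 0.0112
δQ/Q = √(0.0151) = 0.123
Q = 1.72e+05, so δQ = 0.123 × 1.72e+05 = 21200.

21200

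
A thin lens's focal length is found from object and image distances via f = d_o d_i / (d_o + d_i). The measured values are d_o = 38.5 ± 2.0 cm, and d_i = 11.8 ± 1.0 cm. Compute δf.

∂f/∂d_o = (d_i/(d_o+d_i))² = 0.0550;  ∂f/∂d_i = (d_o/(d_o+d_i))² = 0.586
δf = √((∂f/∂d_o · δd_o)² + (∂f/∂d_i · δd_i)²) = √(0.0121 + 0.343) = 0.596 cm

0.596 cm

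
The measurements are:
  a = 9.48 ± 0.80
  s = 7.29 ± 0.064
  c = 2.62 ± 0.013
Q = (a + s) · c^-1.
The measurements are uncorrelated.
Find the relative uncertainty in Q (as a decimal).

0.0481

Let u = a + s = 16.8. δu = √(δa² + δs²) = √(0.640 + 0.00410) = 0.803, so δu/u = 0.0479.
Q is then a monomial in u, c:
δQ/Q = √((δu/u)² + (-1·δc/c)²) = √(0.00229 + 2.46e-05) = 0.0481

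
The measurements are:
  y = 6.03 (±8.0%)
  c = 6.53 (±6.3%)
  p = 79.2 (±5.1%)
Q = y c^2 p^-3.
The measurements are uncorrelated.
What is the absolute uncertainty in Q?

Since Q is a product/quotient, work with relative uncertainties:
  (1·δy/y)² = (1×0.0800)² = 0.00640;  (2·δc/c)² = (2×0.0630)² = 0.0159;  (-3·δp/p)² = (-3×0.0510)² = 0.0234
δQ/Q = √(0.0457) = 0.214
Q = 0.000518, so δQ = 0.214 × 0.000518 = 0.000111.

0.000111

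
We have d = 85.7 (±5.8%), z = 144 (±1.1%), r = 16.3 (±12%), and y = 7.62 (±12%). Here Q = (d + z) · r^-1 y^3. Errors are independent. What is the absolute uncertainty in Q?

2370

Let u = d + z = 230. δu = √(δd² + δz²) = √(24.7 + 2.51) = 5.22, so δu/u = 0.0227.
Q is then a monomial in u, r, y:
δQ/Q = √((δu/u)² + (-1·δr/r)² + (3·δy/y)²) = √(0.000516 + 0.0144 + 0.130) = 0.380
Q = 6240, so δQ = 0.380 × 6240 = 2370.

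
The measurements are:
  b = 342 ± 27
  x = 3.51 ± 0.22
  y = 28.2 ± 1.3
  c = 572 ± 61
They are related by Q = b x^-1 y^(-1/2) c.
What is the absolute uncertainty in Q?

1560

Each factor contributes (exponent × relative error)² to (δQ/Q)²:
  (1·δb/b)² = (1×0.0789)² = 0.00623;  (-1·δx/x)² = (-1×0.0627)² = 0.00393;  (−½·δy/y)² = (-0.5×0.0461)² = 0.000531;  (1·δc/c)² = (1×0.107)² = 0.0114
δQ/Q = √(0.0221) = 0.149
Q = 10500, so δQ = 0.149 × 10500 = 1560.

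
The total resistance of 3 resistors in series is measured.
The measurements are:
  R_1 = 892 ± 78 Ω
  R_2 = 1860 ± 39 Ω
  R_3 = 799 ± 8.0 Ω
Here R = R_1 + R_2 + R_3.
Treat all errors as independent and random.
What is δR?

Absolute uncertainties add in quadrature for a linear combination:
  (δR_1)² = 6080;  (δR_2)² = 1520;  (δR_3)² = 64.0
δR = √(7670) = 87.6 Ω

87.6 Ω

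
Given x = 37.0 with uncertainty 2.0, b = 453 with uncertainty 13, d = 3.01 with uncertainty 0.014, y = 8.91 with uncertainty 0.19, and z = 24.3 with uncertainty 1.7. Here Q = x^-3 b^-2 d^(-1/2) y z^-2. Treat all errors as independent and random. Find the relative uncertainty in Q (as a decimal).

Q is a product of powers, so relative uncertainties combine in quadrature:
  (-3·δx/x)² = (-3×0.0541)² = 0.0263;  (-2·δb/b)² = (-2×0.0287)² = 0.00329;  (−½·δd/d)² = (-0.5×0.00465)² = 5.41e-06;  (1·δy/y)² = (1×0.0213)² = 0.000455;  (-2·δz/z)² = (-2×0.0700)² = 0.0196
δQ/Q = √(0.0496) = 0.223

0.223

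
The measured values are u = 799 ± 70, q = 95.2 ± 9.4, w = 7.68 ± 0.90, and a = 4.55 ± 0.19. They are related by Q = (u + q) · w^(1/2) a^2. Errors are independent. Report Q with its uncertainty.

51300 ± 6620

Let h = u + q = 894. δh = √(δu² + δq²) = √(4900 + 88.4) = 70.6, so δh/h = 0.0790.
Q is then a monomial in h, w, a:
δQ/Q = √((δh/h)² + (½·δw/w)² + (2·δa/a)²) = √(0.00624 + 0.00343 + 0.00698) = 0.129
Q = 51300, so δQ = 0.129 × 51300 = 6620.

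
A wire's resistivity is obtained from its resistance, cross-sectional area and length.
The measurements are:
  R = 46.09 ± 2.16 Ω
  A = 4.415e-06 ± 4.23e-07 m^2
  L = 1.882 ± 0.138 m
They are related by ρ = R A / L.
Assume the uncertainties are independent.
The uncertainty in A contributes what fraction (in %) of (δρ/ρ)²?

(δρ/ρ)² = (1·δR/R)² + (1·δA/A)² + (-1·δL/L)²
  R term: (1×0.0469)² = 0.00220
  A term: (1×0.0958)² = 0.00918
  L term: (-1×0.0733)² = 0.00538
Total = 0.0168. Share from A = 0.00918/0.0168 = 0.548.

54.8%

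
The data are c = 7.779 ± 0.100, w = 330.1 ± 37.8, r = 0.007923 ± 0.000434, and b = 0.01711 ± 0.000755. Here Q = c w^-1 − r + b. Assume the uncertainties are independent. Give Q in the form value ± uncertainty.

Let p = c·w^-1 = 0.02357. δp/p = √((1·δc/c)² + (-1·δw/w)²) = √(0.000165 + 0.0131) = 0.115, so δp = 0.00272.
Q = p − r + b: δQ = √(δp² + δr² + δb²) = √(7.37e-06 + 1.88e-07 + 5.7e-07) = 0.00285
Q = 0.03275.

0.03275 ± 0.00285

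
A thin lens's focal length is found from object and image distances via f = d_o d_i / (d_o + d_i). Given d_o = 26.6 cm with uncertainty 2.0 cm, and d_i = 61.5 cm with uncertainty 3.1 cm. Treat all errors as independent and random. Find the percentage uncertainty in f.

∂f/∂d_o = (d_i/(d_o+d_i))² = 0.487;  ∂f/∂d_i = (d_o/(d_o+d_i))² = 0.0912
δf = √((∂f/∂d_o · δd_o)² + (∂f/∂d_i · δd_i)²) = √(0.950 + 0.0799) = 1.01 cm
f = 18.6 cm, so δf/f = 1.01/18.6 = 0.0546.

5.46%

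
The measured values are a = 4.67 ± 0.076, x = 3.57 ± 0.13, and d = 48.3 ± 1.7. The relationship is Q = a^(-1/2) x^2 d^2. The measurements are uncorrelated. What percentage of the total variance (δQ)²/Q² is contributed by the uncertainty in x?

51.4%

(δQ/Q)² = (−½·δa/a)² + (2·δx/x)² + (2·δd/d)²
  a term: (-0.5×0.0163)² = 6.62e-05
  x term: (2×0.0364)² = 0.00530
  d term: (2×0.0352)² = 0.00496
Total = 0.0103. Share from x = 0.00530/0.0103 = 0.514.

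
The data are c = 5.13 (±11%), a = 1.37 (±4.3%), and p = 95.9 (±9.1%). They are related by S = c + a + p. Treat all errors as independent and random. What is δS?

Absolute uncertainties add in quadrature for a linear combination:
  (δc)² = 0.318;  (δa)² = 0.00347;  (δp)² = 76.2
δS = √(76.5) = 8.75

8.75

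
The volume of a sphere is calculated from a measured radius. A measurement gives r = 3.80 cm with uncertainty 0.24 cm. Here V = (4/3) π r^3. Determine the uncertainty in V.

V ∝ r^3, so δV/V = |3| · δr/r = 3 × 0.0632 = 0.189.
V = 230 cm^3, so δV = 0.189 × 230 = 43.6 cm^3.

43.6 cm^3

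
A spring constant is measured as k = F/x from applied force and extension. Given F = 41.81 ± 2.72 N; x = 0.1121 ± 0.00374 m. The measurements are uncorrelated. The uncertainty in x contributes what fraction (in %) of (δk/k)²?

(δk/k)² = (1·δF/F)² + (-1·δx/x)²
  F term: (1×0.0651)² = 0.00423
  x term: (-1×0.0334)² = 0.00111
Total = 0.00535. Share from x = 0.00111/0.00535 = 0.208.

20.8%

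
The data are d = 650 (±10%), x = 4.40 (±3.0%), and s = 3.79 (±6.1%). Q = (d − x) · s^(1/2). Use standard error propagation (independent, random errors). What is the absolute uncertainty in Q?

Let u = d − x = 646. δu = √(δd² + δx²) = √(4220 + 0.0174) = 65.0, so δu/u = 0.101.
Q is then a monomial in u, s:
δQ/Q = √((δu/u)² + (½·δs/s)²) = √(0.0101 + 0.000930) = 0.105
Q = 1260, so δQ = 0.105 × 1260 = 132.

132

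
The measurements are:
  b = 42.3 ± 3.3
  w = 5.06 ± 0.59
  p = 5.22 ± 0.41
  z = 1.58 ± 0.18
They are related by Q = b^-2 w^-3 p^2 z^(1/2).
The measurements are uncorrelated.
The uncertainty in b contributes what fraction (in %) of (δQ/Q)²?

13.9%

(δQ/Q)² = (-2·δb/b)² + (-3·δw/w)² + (2·δp/p)² + (½·δz/z)²
  b term: (-2×0.0780)² = 0.0243
  w term: (-3×0.117)² = 0.122
  p term: (2×0.0785)² = 0.0247
  z term: (0.5×0.114)² = 0.00324
Total = 0.175. Share from b = 0.0243/0.175 = 0.139.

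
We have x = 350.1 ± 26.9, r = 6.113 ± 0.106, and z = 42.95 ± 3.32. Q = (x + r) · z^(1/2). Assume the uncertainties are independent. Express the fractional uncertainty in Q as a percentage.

Let u = x + r = 356.2. δu = √(δx² + δr²) = √(724 + 0.0112) = 26.9, so δu/u = 0.0755.
Q is then a monomial in u, z:
δQ/Q = √((δu/u)² + (½·δz/z)²) = √(0.00570 + 0.00149) = 0.0848

8.48%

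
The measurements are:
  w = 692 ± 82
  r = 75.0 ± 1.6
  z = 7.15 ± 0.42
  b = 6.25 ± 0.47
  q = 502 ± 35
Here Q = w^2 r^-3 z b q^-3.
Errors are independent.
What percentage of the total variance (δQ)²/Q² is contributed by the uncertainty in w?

49.7%

(δQ/Q)² = (2·δw/w)² + (-3·δr/r)² + (1·δz/z)² + (1·δb/b)² + (-3·δq/q)²
  w term: (2×0.118)² = 0.0562
  r term: (-3×0.0213)² = 0.00410
  z term: (1×0.0587)² = 0.00345
  b term: (1×0.0752)² = 0.00566
  q term: (-3×0.0697)² = 0.0437
Total = 0.113. Share from w = 0.0562/0.113 = 0.497.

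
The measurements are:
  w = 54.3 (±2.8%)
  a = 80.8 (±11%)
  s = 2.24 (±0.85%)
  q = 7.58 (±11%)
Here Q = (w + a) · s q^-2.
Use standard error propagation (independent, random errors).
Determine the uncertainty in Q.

1.21

Let u = w + a = 135. δu = √(δw² + δa²) = √(2.31 + 79.0) = 9.02, so δu/u = 0.0667.
Q is then a monomial in u, s, q:
δQ/Q = √((δu/u)² + (1·δs/s)² + (-2·δq/q)²) = √(0.00445 + 7.23e-05 + 0.0484) = 0.230
Q = 5.27, so δQ = 0.230 × 5.27 = 1.21.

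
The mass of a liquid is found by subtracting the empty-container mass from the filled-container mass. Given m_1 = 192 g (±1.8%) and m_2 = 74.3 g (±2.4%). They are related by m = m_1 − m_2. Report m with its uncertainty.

118 ± 3.89 g

m is a linear combination, so absolute uncertainties add in quadrature:
  (δm_1)² = 11.9;  (δm_2)² = 3.18
δm = √(15.1) = 3.89 g
m = 118 g.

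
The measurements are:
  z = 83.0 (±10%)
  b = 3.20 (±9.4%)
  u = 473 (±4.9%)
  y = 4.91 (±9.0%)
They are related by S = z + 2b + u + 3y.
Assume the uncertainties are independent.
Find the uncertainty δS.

24.7

S is a linear combination, so absolute uncertainties add in quadrature:
  (δz)² = 68.9;  (2·δb)² = 0.362;  (δu)² = 537;  (3·δy)² = 1.76
δS = √(608) = 24.7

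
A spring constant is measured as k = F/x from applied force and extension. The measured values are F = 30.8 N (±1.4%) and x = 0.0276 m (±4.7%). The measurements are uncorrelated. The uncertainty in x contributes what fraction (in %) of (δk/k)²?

91.9%

(δk/k)² = (1·δF/F)² + (-1·δx/x)²
  F term: (1×0.0140)² = 0.000196
  x term: (-1×0.0470)² = 0.00221
Total = 0.00241. Share from x = 0.00221/0.00241 = 0.919.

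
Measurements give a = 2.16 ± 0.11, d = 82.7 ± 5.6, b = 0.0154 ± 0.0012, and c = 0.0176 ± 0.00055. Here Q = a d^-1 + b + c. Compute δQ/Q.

Let p = a·d^-1 = 0.0261. δp/p = √((1·δa/a)² + (-1·δd/d)²) = √(0.00259 + 0.00459) = 0.0847, so δp = 0.00221.
Q = p + b + c: δQ = √(δp² + δb² + δc²) = √(4.9e-06 + 1.44e-06 + 3.03e-07) = 0.00258
Q = 0.0591, so δQ/Q = 0.00258/0.0591 = 0.0436.

0.0436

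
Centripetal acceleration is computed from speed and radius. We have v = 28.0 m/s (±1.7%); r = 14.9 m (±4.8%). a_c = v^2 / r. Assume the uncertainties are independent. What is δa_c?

Relative error in a monomial: (δa_c/a_c)² = Σ (nᵢ · δxᵢ/xᵢ)².
  (2·δv/v)² = (2×0.0170)² = 0.00116;  (-1·δr/r)² = (-1×0.0480)² = 0.00230
δa_c/a_c = √(0.00346) = 0.0588
a_c = 52.6 m/s^2, so δa_c = 0.0588 × 52.6 = 3.10 m/s^2.

3.10 m/s^2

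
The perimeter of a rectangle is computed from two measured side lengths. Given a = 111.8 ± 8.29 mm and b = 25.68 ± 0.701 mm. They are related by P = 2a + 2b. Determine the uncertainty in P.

For a sum/difference, combine absolute errors in quadrature:
  (2·δa)² = 275;  (2·δb)² = 1.97
δP = √(277) = 16.6 mm

16.6 mm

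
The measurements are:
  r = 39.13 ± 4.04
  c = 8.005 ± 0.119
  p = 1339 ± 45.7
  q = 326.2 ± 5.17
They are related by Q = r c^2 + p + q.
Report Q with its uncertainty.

4173 ± 273

Let w = r·c^2 = 2507. δw/w = √((1·δr/r)² + (2·δc/c)²) = √(0.0107 + 0.000884) = 0.107, so δw = 269.
Q = w + p + q: δQ = √(δw² + δp² + δq²) = √(72600 + 2090 + 26.7) = 273
Q = 4173.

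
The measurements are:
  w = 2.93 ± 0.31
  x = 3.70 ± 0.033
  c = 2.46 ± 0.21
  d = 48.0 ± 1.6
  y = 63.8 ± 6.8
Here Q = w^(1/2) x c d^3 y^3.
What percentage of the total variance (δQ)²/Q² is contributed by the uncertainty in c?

(δQ/Q)² = (½·δw/w)² + (1·δx/x)² + (1·δc/c)² + (3·δd/d)² + (3·δy/y)²
  w term: (0.5×0.106)² = 0.00280
  x term: (1×0.00892)² = 7.95e-05
  c term: (1×0.0854)² = 0.00729
  d term: (3×0.0333)² = 0.0100
  y term: (3×0.107)² = 0.102
Total = 0.122. Share from c = 0.00729/0.122 = 0.0595.

5.95%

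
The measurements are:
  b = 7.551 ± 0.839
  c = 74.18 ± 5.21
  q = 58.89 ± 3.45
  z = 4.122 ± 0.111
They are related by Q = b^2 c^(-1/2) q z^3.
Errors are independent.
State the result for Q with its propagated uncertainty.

27300 ± 6720

Relative error in a monomial: (δQ/Q)² = Σ (nᵢ · δxᵢ/xᵢ)².
  (2·δb/b)² = (2×0.111)² = 0.0494;  (−½·δc/c)² = (-0.5×0.0702)² = 0.00123;  (1·δq/q)² = (1×0.0586)² = 0.00343;  (3·δz/z)² = (3×0.0269)² = 0.00653
δQ/Q = √(0.0606) = 0.246
Q = 27300, so δQ = 0.246 × 27300 = 6720.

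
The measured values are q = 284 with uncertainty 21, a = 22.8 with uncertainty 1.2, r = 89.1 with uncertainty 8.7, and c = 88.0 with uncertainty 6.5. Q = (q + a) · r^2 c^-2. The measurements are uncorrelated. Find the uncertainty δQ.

Let u = q + a = 307. δu = √(δq² + δa²) = √(441 + 1.44) = 21.0, so δu/u = 0.0686.
Q is then a monomial in u, r, c:
δQ/Q = √((δu/u)² + (2·δr/r)² + (-2·δc/c)²) = √(0.00470 + 0.0381 + 0.0218) = 0.254
Q = 315, so δQ = 0.254 × 315 = 80.0.

80.0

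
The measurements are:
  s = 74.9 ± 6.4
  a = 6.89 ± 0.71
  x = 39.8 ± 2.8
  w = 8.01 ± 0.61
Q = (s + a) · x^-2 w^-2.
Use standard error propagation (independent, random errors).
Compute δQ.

0.000178

Let u = s + a = 81.8. δu = √(δs² + δa²) = √(41.0 + 0.504) = 6.44, so δu/u = 0.0787.
Q is then a monomial in u, x, w:
δQ/Q = √((δu/u)² + (-2·δx/x)² + (-2·δw/w)²) = √(0.00620 + 0.0198 + 0.0232) = 0.222
Q = 0.000805, so δQ = 0.222 × 0.000805 = 0.000178.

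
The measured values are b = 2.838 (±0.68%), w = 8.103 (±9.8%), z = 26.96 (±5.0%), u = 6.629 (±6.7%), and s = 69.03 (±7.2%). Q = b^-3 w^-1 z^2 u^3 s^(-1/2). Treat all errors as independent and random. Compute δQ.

Products/powers → add relative errors in quadrature, weighted by exponent:
  (-3·δb/b)² = (-3×0.00680)² = 0.000416;  (-1·δw/w)² = (-1×0.0980)² = 0.00960;  (2·δz/z)² = (2×0.0500)² = 0.0100;  (3·δu/u)² = (3×0.0670)² = 0.0404;  (−½·δs/s)² = (-0.5×0.0720)² = 0.00130
δQ/Q = √(0.0617) = 0.248
Q = 137.6, so δQ = 0.248 × 137.6 = 34.2.

34.2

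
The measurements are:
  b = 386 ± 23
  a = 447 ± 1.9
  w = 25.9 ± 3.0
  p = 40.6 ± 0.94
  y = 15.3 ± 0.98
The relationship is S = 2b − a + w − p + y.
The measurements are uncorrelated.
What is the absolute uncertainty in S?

46.2

S is a linear combination, so absolute uncertainties add in quadrature:
  (2·δb)² = 2120;  (δa)² = 3.61;  (δw)² = 9.00;  (δp)² = 0.884;  (δy)² = 0.960
δS = √(2130) = 46.2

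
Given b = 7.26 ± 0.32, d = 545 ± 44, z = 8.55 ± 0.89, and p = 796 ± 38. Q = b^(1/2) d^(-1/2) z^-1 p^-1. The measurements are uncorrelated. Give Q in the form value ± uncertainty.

(1.70 ± 0.209) × 10^-5

Q is a product of powers, so relative uncertainties combine in quadrature:
  (½·δb/b)² = (0.5×0.0441)² = 0.000486;  (−½·δd/d)² = (-0.5×0.0807)² = 0.00163;  (-1·δz/z)² = (-1×0.104)² = 0.0108;  (-1·δp/p)² = (-1×0.0477)² = 0.00228
δQ/Q = √(0.0152) = 0.123
Q = 1.7e-05, so δQ = 0.123 × 1.7e-05 = 2.09e-06.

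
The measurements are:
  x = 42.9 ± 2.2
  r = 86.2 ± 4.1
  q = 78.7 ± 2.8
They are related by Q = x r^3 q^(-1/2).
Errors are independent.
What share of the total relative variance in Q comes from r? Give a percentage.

87.4%

(δQ/Q)² = (1·δx/x)² + (3·δr/r)² + (−½·δq/q)²
  x term: (1×0.0513)² = 0.00263
  r term: (3×0.0476)² = 0.0204
  q term: (-0.5×0.0356)² = 0.000316
Total = 0.0233. Share from r = 0.0204/0.0233 = 0.874.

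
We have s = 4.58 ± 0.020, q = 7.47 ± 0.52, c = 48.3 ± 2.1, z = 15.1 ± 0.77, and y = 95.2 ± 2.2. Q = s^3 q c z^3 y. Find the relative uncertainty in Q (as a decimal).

Relative error in a monomial: (δQ/Q)² = Σ (nᵢ · δxᵢ/xᵢ)².
  (3·δs/s)² = (3×0.00437)² = 0.000172;  (1·δq/q)² = (1×0.0696)² = 0.00485;  (1·δc/c)² = (1×0.0435)² = 0.00189;  (3·δz/z)² = (3×0.0510)² = 0.0234;  (1·δy/y)² = (1×0.0231)² = 0.000534
δQ/Q = √(0.0308) = 0.176

0.176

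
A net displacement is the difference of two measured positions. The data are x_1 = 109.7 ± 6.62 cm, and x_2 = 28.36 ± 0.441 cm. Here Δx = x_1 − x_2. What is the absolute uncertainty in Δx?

6.63 cm

Sums and differences: (δΔx)² = Σ (cᵢ δxᵢ)².
  (δx_1)² = 43.8;  (δx_2)² = 0.194
δΔx = √(44.0) = 6.63 cm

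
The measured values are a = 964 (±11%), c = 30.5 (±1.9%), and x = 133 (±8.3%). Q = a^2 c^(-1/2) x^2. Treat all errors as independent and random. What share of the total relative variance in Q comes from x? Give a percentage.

(δQ/Q)² = (2·δa/a)² + (−½·δc/c)² + (2·δx/x)²
  a term: (2×0.110)² = 0.0484
  c term: (-0.5×0.0190)² = 9.02e-05
  x term: (2×0.0830)² = 0.0276
Total = 0.0760. Share from x = 0.0276/0.0760 = 0.362.

36.2%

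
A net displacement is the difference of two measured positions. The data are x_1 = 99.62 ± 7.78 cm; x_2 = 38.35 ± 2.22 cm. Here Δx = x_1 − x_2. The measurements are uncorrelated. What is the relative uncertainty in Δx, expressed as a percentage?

Each term contributes (cᵢ δxᵢ)² to (δΔx)²:
  (δx_1)² = 60.5;  (δx_2)² = 4.93
δΔx = √(65.5) = 8.09 cm
Δx = 61.27 cm, so δΔx/Δx = 8.09/61.27 = 0.132.

13.2%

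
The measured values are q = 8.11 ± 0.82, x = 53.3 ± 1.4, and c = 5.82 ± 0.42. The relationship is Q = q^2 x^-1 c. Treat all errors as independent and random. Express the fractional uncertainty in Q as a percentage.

Each factor contributes (exponent × relative error)² to (δQ/Q)²:
  (2·δq/q)² = (2×0.101)² = 0.0409;  (-1·δx/x)² = (-1×0.0263)² = 0.000690;  (1·δc/c)² = (1×0.0722)² = 0.00521
δQ/Q = √(0.0468) = 0.216

21.6%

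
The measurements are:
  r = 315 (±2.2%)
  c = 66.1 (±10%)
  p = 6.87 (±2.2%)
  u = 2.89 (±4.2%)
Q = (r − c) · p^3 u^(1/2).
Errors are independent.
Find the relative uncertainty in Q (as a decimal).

Let w = r − c = 249. δw = √(δr² + δc²) = √(48.0 + 43.7) = 9.58, so δw/w = 0.0385.
Q is then a monomial in w, p, u:
δQ/Q = √((δw/w)² + (3·δp/p)² + (½·δu/u)²) = √(0.00148 + 0.00436 + 0.000441) = 0.0792

0.0792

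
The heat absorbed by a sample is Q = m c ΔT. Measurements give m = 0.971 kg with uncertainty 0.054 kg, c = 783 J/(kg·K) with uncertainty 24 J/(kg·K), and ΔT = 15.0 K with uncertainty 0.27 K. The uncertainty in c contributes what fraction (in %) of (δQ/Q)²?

(δQ/Q)² = (1·δm/m)² + (1·δc/c)² + (1·δΔT/ΔT)²
  m term: (1×0.0556)² = 0.00309
  c term: (1×0.0307)² = 0.000940
  ΔT term: (1×0.0180)² = 0.000324
Total = 0.00436. Share from c = 0.000940/0.00436 = 0.216.

21.6%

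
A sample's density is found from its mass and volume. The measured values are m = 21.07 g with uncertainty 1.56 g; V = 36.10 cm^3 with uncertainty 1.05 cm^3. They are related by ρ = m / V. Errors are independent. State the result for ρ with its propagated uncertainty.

0.5837 ± 0.0464 g/cm^3

ρ is a product of powers, so relative uncertainties combine in quadrature:
  (1·δm/m)² = (1×0.0740)² = 0.00548;  (-1·δV/V)² = (-1×0.0291)² = 0.000846
δρ/ρ = √(0.00633) = 0.0795
ρ = 0.5837 g/cm^3, so δρ = 0.0795 × 0.5837 = 0.0464 g/cm^3.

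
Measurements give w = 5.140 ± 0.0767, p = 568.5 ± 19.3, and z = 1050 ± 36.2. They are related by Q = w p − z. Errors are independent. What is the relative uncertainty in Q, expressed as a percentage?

6.10%

Let h = w·p = 2922. δh/h = √((1·δw/w)² + (1·δp/p)²) = √(0.000223 + 0.00115) = 0.0371, so δh = 108.
Q = h − z: δQ = √(δh² + δz²) = √(11700 + 1310) = 114
Q = 1872, so δQ/Q = 114/1872 = 0.0610.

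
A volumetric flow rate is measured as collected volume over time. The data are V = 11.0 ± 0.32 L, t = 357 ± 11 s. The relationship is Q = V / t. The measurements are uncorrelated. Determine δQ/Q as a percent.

4.24%

For a monomial Q ∝ V, t^-1, fractional errors add in quadrature:
  (1·δV/V)² = (1×0.0291)² = 0.000846;  (-1·δt/t)² = (-1×0.0308)² = 0.000949
δQ/Q = √(0.00180) = 0.0424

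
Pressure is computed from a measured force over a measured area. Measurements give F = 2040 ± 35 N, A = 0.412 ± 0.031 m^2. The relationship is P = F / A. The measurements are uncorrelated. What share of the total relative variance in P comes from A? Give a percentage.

95.1%

(δP/P)² = (1·δF/F)² + (-1·δA/A)²
  F term: (1×0.0172)² = 0.000294
  A term: (-1×0.0752)² = 0.00566
Total = 0.00596. Share from A = 0.00566/0.00596 = 0.951.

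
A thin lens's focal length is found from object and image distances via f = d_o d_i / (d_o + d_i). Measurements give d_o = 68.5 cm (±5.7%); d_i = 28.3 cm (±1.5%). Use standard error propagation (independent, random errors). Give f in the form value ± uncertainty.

∂f/∂d_o = (d_i/(d_o+d_i))² = 0.0855;  ∂f/∂d_i = (d_o/(d_o+d_i))² = 0.501
δf = √((∂f/∂d_o · δd_o)² + (∂f/∂d_i · δd_i)²) = √(0.111 + 0.0452) = 0.396 cm
f = 20.0 cm.

20.0 ± 0.396 cm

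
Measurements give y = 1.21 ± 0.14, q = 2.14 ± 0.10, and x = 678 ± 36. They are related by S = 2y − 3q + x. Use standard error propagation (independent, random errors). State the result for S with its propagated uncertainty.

For a sum/difference, combine absolute errors in quadrature:
  (2·δy)² = 0.0784;  (3·δq)² = 0.0900;  (δx)² = 1300
δS = √(1300) = 36.0
S = 674.

674 ± 36.0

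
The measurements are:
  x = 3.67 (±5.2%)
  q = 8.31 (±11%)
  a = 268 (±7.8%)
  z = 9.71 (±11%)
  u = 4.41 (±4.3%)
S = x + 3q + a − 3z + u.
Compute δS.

21.3

S is a linear combination, so absolute uncertainties add in quadrature:
  (δx)² = 0.0364;  (3·δq)² = 7.52;  (δa)² = 437;  (3·δz)² = 10.3;  (δu)² = 0.0360
δS = √(455) = 21.3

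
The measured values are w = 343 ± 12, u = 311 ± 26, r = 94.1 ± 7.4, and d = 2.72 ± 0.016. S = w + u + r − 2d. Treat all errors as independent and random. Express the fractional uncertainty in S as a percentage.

Absolute uncertainties add in quadrature for a linear combination:
  (δw)² = 144;  (δu)² = 676;  (δr)² = 54.8;  (2·δd)² = 0.00102
δS = √(875) = 29.6
S = 743, so δS/S = 29.6/743 = 0.0398.

3.98%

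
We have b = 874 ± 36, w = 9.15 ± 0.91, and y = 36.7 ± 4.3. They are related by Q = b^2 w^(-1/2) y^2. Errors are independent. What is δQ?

Relative error in a monomial: (δQ/Q)² = Σ (nᵢ · δxᵢ/xᵢ)².
  (2·δb/b)² = (2×0.0412)² = 0.00679;  (−½·δw/w)² = (-0.5×0.0995)² = 0.00247;  (2·δy/y)² = (2×0.117)² = 0.0549
δQ/Q = √(0.0642) = 0.253
Q = 3.4e+08, so δQ = 0.253 × 3.4e+08 = 8.62e+07.

8.62e+07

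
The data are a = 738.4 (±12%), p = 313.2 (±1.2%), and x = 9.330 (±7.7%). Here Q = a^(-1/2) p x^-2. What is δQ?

0.0219

Q is a product of powers, so relative uncertainties combine in quadrature:
  (−½·δa/a)² = (-0.5×0.120)² = 0.00360;  (1·δp/p)² = (1×0.0120)² = 0.000144;  (-2·δx/x)² = (-2×0.0770)² = 0.0237
δQ/Q = √(0.0275) = 0.166
Q = 0.1324, so δQ = 0.166 × 0.1324 = 0.0219.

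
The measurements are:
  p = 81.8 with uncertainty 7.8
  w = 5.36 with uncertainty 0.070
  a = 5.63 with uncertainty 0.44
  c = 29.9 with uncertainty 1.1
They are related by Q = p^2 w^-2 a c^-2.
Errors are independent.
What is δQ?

0.323

Since Q is a product/quotient, work with relative uncertainties:
  (2·δp/p)² = (2×0.0954)² = 0.0364;  (-2·δw/w)² = (-2×0.0131)² = 0.000682;  (1·δa/a)² = (1×0.0782)² = 0.00611;  (-2·δc/c)² = (-2×0.0368)² = 0.00541
δQ/Q = √(0.0486) = 0.220
Q = 1.47, so δQ = 0.220 × 1.47 = 0.323.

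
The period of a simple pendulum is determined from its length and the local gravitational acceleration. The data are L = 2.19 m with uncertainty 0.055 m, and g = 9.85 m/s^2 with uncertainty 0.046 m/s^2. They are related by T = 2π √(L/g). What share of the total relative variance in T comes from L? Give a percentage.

(δT/T)² = (½·δL/L)² + (−½·δg/g)²
  L term: (0.5×0.0251)² = 0.000158
  g term: (-0.5×0.00467)² = 5.45e-06
Total = 0.000163. Share from L = 0.000158/0.000163 = 0.967.

96.7%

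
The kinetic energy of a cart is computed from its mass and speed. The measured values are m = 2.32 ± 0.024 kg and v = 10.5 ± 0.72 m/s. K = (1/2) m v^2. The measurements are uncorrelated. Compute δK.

Since K is a product/quotient, work with relative uncertainties:
  (1·δm/m)² = (1×0.0103)² = 0.000107;  (2·δv/v)² = (2×0.0686)² = 0.0188
δK/K = √(0.0189) = 0.138
K = 128 J, so δK = 0.138 × 128 = 17.6 J.

17.6 J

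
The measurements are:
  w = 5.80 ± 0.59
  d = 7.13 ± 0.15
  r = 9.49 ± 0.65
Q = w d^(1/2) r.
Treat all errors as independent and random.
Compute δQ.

18.1

Q is a product of powers, so relative uncertainties combine in quadrature:
  (1·δw/w)² = (1×0.102)² = 0.0103;  (½·δd/d)² = (0.5×0.0210)² = 0.000111;  (1·δr/r)² = (1×0.0685)² = 0.00469
δQ/Q = √(0.0151) = 0.123
Q = 147, so δQ = 0.123 × 147 = 18.1.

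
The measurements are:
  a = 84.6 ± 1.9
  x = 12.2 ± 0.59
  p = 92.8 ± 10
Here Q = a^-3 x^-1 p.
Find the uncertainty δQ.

Products/powers → add relative errors in quadrature, weighted by exponent:
  (-3·δa/a)² = (-3×0.0225)² = 0.00454;  (-1·δx/x)² = (-1×0.0484)² = 0.00234;  (1·δp/p)² = (1×0.108)² = 0.0116
δQ/Q = √(0.0185) = 0.136
Q = 1.26e-05, so δQ = 0.136 × 1.26e-05 = 1.71e-06.

1.71e-06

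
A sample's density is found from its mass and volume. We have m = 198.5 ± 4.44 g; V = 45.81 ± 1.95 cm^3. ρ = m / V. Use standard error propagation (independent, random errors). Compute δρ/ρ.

0.0481

ρ is a product of powers, so relative uncertainties combine in quadrature:
  (1·δm/m)² = (1×0.0224)² = 0.000500;  (-1·δV/V)² = (-1×0.0426)² = 0.00181
δρ/ρ = √(0.00231) = 0.0481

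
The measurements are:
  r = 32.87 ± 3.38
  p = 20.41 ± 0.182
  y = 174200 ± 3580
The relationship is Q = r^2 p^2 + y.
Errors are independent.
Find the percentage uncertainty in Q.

Let w = r^2·p^2 = 450100. δw/w = √((2·δr/r)² + (2·δp/p)²) = √(0.0423 + 0.000318) = 0.206, so δw = 92900.
Q = w + y: δQ = √(δw² + δy²) = √(8.63e+09 + 1.28e+07) = 93000
Q = 624300, so δQ/Q = 93000/624300 = 0.149.

14.9%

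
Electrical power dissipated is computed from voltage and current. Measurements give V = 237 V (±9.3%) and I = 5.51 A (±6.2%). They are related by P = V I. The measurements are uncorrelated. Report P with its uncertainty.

Since P is a product/quotient, work with relative uncertainties:
  (1·δV/V)² = (1×0.0930)² = 0.00865;  (1·δI/I)² = (1×0.0620)² = 0.00384
δP/P = √(0.0125) = 0.112
P = 1310 W, so δP = 0.112 × 1310 = 146 W.

1310 ± 146 W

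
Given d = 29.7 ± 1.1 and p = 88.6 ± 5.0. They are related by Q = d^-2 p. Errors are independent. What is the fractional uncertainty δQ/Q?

Relative error in a monomial: (δQ/Q)² = Σ (nᵢ · δxᵢ/xᵢ)².
  (-2·δd/d)² = (-2×0.0370)² = 0.00549;  (1·δp/p)² = (1×0.0564)² = 0.00318
δQ/Q = √(0.00867) = 0.0931

0.0931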